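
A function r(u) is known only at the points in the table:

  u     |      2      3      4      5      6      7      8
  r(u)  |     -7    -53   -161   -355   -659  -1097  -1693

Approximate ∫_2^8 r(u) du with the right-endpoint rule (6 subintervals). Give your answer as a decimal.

Δu = 1.
Sum = 1·[(-53) + (-161) + (-355) + (-659) + (-1097) + (-1693)] = -4018.

-4018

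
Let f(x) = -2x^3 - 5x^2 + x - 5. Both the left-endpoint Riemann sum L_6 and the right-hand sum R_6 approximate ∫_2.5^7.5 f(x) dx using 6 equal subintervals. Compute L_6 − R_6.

L_6 ≈ -1819.212963.
R_6 ≈ -2700.462963.
L_6 − R_6 = 881.25.

881.25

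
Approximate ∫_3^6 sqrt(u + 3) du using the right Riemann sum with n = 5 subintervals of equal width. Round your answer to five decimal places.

8.36607

Δu = (6 − 3)/5 = 0.6.
Right endpoints: 3.6, 4.2, 4.8, 5.4, 6.
f(3.6) ≈ 2.56905, f(4.2) ≈ 2.68328, f(4.8) ≈ 2.79285, f(5.4) ≈ 2.89828, f(6) ≈ 3.00000.
Sum = Δu · [f(3.6) + f(4.2) + f(4.8) + f(5.4) + f(6)].
Sum ≈ 8.36607.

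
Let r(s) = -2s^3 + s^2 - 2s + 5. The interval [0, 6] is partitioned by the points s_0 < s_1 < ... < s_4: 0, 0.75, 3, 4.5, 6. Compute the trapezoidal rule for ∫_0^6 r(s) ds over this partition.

Subinterval widths: 0.75, 2.25, 1.5, 1.5.
r(0) = 5, r(0.75) = 3.21875, r(3) = -46, r(4.5) = -166, r(6) = -403.
On each subinterval the trapezoid contributes (Δs_i/2)·[r(s_{i-1}) + r(s_i)].
Sum = -630.796875.

-630.796875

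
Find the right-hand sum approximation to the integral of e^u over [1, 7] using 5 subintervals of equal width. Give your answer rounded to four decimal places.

Δu = (7 − 1)/5 = 1.2.
Right endpoints: 2.2, 3.4, 4.6, 5.8, 7.
f(2.2) ≈ 9.0250, f(3.4) ≈ 29.9641, f(4.6) ≈ 99.4843, f(5.8) ≈ 330.2996, f(7) ≈ 1096.6332.
Sum = Δu · [f(2.2) + f(3.4) + f(4.6) + f(5.8) + f(7)].
Sum ≈ 1878.4874.

1878.4874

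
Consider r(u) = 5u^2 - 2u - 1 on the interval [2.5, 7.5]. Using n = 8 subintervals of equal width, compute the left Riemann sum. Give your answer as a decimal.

Δu = (7.5 − 2.5)/8 = 0.625.
Left endpoints: 2.5, 3.125, 3.75, 4.375, 5, 5.625, 6.25, 6.875.
r(2.5) = 25.25, r(3.125) = 41.578125, r(3.75) = 61.8125, r(4.375) = 85.953125, r(5) = 114, r(5.625) = 145.953125, r(6.25) = 181.8125, r(6.875) = 221.578125.
Sum = Δu · [r(2.5) + r(3.125) + r(3.75) + ...].
Sum = 548.7109375.

548.7109375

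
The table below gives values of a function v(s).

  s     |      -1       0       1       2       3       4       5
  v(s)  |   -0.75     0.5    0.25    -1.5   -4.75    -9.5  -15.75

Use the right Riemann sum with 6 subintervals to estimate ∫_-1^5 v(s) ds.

-30.75

Δs = 1.
Sum = 1·[0.5 + 0.25 + (-1.5) + (-4.75) + (-9.5) + (-15.75)] = -30.75.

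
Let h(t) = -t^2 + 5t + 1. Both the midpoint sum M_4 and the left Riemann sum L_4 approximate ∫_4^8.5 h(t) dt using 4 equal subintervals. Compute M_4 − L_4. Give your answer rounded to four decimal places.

-17.5605

M_4 ≈ -37.775391.
L_4 = -20.21484375.
M_4 − L_4 ≈ -17.5605.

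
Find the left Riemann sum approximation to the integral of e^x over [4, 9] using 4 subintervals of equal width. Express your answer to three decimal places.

Δx = (9 − 4)/4 = 1.25.
Left endpoints: 4, 5.25, 6.5, 7.75.
f(4) ≈ 54.598, f(5.25) ≈ 190.566, f(6.5) ≈ 665.142, f(7.75) ≈ 2321.572.
Sum = Δx · [f(4) + f(5.25) + f(6.5) + f(7.75)].
Sum ≈ 4039.848.

4039.848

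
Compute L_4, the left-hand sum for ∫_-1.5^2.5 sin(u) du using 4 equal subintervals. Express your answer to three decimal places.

0.000

Δu = (2.5 − (-1.5))/4 = 1.
Left endpoints: -1.5, -0.5, 0.5, 1.5.
f(-1.5) ≈ -0.997, f(-0.5) ≈ -0.479, f(0.5) ≈ 0.479, f(1.5) ≈ 0.997.
Sum = Δu · [f(-1.5) + f(-0.5) + f(0.5) + f(1.5)].
Sum ≈ 0.000.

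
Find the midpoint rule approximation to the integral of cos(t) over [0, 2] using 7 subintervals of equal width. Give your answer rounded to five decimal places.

Δt = (2 − 0)/7 = 2/7.
Midpoints: 1/7, 3/7, 5/7, 1, 9/7, 11/7, 13/7.
f(1/7) ≈ 0.98981, f(3/7) ≈ 0.90956, f(5/7) ≈ 0.75556, f(1) ≈ 0.54030, f(9/7) ≈ 0.28124, f(11/7) ≈ -0.00063, f(13/7) ≈ -0.28245.
Sum = Δt · [f(1/7) + f(3/7) + f(5/7) + ...].
Sum ≈ 0.91240.

0.91240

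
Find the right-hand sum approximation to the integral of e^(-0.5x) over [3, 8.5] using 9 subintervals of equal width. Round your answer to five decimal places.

0.35716

Δx = (8.5 − 3)/9 = 11/18.
Right endpoints: 65/18, 38/9, 29/6, 49/9, 109/18, 20/3, 131/18, 71/9, 8.5.
f(65/18) ≈ 0.16438, f(38/9) ≈ 0.12110, f(29/6) ≈ 0.08922, f(49/9) ≈ 0.06573, f(109/18) ≈ 0.04842, f(20/3) ≈ 0.03567, f(131/18) ≈ 0.02628, f(71/9) ≈ 0.01936, f(8.5) ≈ 0.01426.
Sum = Δx · [f(65/18) + f(38/9) + f(29/6) + ...].
Sum ≈ 0.35716.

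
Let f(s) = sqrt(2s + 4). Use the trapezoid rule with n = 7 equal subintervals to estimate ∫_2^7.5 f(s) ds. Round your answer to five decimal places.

Δs = (7.5 − 2)/7 = 11/14.
f(2) ≈ 2.82843, f(39/14) ≈ 3.09377, f(25/7) ≈ 3.33809, f(61/14) ≈ 3.56571, f(36/7) ≈ 3.77964, f(83/14) ≈ 3.98210, f(47/7) ≈ 4.17475, f(7.5) ≈ 4.35890.
T_7 = (Δs/2)·[f(s_0) + 2f(s_1) + ... + 2f(s_{6}) + f(s_7)].
Sum ≈ 20.05751.

20.05751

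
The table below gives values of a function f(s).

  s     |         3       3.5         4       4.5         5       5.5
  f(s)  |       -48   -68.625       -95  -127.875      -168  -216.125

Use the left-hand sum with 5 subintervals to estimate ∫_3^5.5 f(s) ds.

Δs = 0.5.
Sum = 0.5·[(-48) + (-68.625) + (-95) + (-127.875) + (-168)] = -253.75.

-253.75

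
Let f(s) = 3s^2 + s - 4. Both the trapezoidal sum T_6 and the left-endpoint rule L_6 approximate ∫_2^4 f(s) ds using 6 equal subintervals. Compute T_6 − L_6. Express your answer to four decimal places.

6.3333

T_6 ≈ 54.111111.
L_6 ≈ 47.777778.
T_6 − L_6 ≈ 6.3333.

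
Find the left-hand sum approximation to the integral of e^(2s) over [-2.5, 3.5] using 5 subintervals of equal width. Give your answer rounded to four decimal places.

Δs = (3.5 − (-2.5))/5 = 1.2.
Left endpoints: -2.5, -1.3, -0.1, 1.1, 2.3.
f(-2.5) ≈ 0.0067, f(-1.3) ≈ 0.0743, f(-0.1) ≈ 0.8187, f(1.1) ≈ 9.0250, f(2.3) ≈ 99.4843.
Sum = Δs · [f(-2.5) + f(-1.3) + f(-0.1) + f(1.1) + f(2.3)].
Sum ≈ 131.2909.

131.2909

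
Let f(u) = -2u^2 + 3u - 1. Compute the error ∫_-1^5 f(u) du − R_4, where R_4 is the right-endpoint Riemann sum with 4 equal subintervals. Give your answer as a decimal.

27

Exact integral: ∫_-1^5 f(u) du = -54.
R_4 = -81.
Error = -54 − (-81) = 27.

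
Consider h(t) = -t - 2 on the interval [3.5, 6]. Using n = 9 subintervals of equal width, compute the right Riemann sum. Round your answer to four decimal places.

-17.2222

Δt = (6 − 3.5)/9 = 5/18.
Right endpoints: 34/9, 73/18, 13/3, 83/18, 44/9, 31/6, 49/9, 103/18, 6.
h(34/9) = -52/9, h(73/18) = -109/18, h(13/3) = -19/3, h(83/18) = -119/18, h(44/9) = -62/9, h(31/6) = -43/6, h(49/9) = -67/9, h(103/18) = -139/18, h(6) = -8.
Sum = Δt · [h(34/9) + h(73/18) + h(13/3) + ...].
Sum ≈ -17.2222.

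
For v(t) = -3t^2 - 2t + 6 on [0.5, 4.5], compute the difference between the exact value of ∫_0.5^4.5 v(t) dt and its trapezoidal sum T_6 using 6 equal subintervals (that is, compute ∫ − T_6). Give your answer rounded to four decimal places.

0.8889

Exact integral: ∫_0.5^4.5 v(t) dt = -87.
T_6 ≈ -87.888889.
Error ≈ -87 − (-87.888889) ≈ 0.8889.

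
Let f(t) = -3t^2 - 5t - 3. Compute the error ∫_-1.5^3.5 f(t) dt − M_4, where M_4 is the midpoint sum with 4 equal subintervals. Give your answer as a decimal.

-1.953125

Exact integral: ∫_-1.5^3.5 f(t) dt = -86.25.
M_4 = -84.296875.
Error = -86.25 − (-84.296875) = -1.953125.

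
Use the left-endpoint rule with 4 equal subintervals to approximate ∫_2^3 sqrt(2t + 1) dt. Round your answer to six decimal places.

Δt = (3 − 2)/4 = 0.25.
Left endpoints: 2, 2.25, 2.5, 2.75.
f(2) ≈ 2.236068, f(2.25) ≈ 2.345208, f(2.5) ≈ 2.449490, f(2.75) ≈ 2.549510.
Sum = Δt · [f(2) + f(2.25) + f(2.5) + f(2.75)].
Sum ≈ 2.395069.

2.395069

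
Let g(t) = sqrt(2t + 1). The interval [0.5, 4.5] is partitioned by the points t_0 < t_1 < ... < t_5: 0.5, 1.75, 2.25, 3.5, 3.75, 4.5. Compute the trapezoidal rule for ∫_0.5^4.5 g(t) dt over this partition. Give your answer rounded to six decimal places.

9.557008

Subinterval widths: 1.25, 0.5, 1.25, 0.25, 0.75.
g(0.5) ≈ 1.414214, g(1.75) ≈ 2.121320, g(2.25) ≈ 2.345208, g(3.5) ≈ 2.828427, g(3.75) ≈ 2.915476, g(4.5) ≈ 3.162278.
On each subinterval the trapezoid contributes (Δt_i/2)·[g(t_{i-1}) + g(t_i)].
Sum ≈ 9.557008.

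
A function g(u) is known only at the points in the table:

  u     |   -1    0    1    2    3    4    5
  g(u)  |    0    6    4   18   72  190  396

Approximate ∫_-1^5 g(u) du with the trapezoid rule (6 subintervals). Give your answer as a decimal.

Δu = 1.
T_6 = (1/2)·[0 + 2·6 + 2·4 + 2·18 + 2·72 + 2·190 + 396] = 488.

488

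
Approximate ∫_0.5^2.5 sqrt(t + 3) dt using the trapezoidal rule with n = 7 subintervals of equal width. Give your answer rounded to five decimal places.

4.23346

Δt = (2.5 − 0.5)/7 = 2/7.
f(0.5) ≈ 1.87083, f(11/14) ≈ 1.94569, f(15/14) ≈ 2.01778, f(19/14) ≈ 2.08738, f(23/14) ≈ 2.15473, f(27/14) ≈ 2.22004, f(31/14) ≈ 2.28348, f(2.5) ≈ 2.34521.
T_7 = (Δt/2)·[f(t_0) + 2f(t_1) + ... + 2f(t_{6}) + f(t_7)].
Sum ≈ 4.23346.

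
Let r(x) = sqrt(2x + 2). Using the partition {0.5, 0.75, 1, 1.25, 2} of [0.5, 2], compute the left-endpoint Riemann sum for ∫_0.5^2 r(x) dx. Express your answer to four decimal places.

Subinterval widths: 0.25, 0.25, 0.25, 0.75.
Left endpoints: 0.5, 0.75, 1, 1.25.
r(0.5) ≈ 1.7321, r(0.75) ≈ 1.8708, r(1) ≈ 2.0000, r(1.25) ≈ 2.1213.
Sum = Σ Δx_i · r(x_i).
Sum ≈ 2.9917.

2.9917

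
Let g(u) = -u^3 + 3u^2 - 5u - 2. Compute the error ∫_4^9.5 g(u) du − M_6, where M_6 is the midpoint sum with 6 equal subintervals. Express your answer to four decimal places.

-6.6434

Exact integral: ∫_4^9.5 g(u) du = -1375.515625.
M_6 ≈ -1368.872179.
Error ≈ -1375.515625 − (-1368.872179) ≈ -6.6434.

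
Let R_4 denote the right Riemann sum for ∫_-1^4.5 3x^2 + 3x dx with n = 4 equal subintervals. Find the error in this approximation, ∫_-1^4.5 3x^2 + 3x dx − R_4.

Exact integral: ∫_-1^4.5 f(x) dx = 121.
R_4 = 177.24609375.
Error = 121 − 177.24609375 = -56.24609375.

-56.24609375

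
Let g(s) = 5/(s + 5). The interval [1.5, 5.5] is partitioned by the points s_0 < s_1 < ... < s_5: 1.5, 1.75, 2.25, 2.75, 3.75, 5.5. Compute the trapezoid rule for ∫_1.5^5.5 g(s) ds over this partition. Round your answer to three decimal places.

Subinterval widths: 0.25, 0.5, 0.5, 1, 1.75.
g(1.5) = 10/13, g(1.75) = 20/27, g(2.25) = 20/29, g(2.75) = 20/31, g(3.75) = 4/7, g(5.5) = 10/21.
On each subinterval the trapezoid contributes (Δs_i/2)·[g(s_{i-1}) + g(s_i)].
Sum ≈ 2.405.

2.405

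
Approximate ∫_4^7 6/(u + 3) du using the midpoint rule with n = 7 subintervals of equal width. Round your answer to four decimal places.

2.1396

Δu = (7 − 4)/7 = 3/7.
Midpoints: 59/14, 65/14, 71/14, 5.5, 83/14, 89/14, 95/14.
f(59/14) = 84/101, f(65/14) = 84/107, f(71/14) = 84/113, f(5.5) = 12/17, f(83/14) = 0.672, f(89/14) = 84/131, f(95/14) = 84/137.
Sum = Δu · [f(59/14) + f(65/14) + f(71/14) + ...].
Sum ≈ 2.1396.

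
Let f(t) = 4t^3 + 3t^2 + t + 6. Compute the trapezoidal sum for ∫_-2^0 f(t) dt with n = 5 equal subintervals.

Δt = (0 − (-2))/5 = 0.4.
f(-2) = -16, f(-1.6) = -4.304, f(-1.2) = 2.208, f(-0.8) = 5.072, f(-0.4) = 5.824, f(0) = 6.
T_5 = (Δt/2)·[f(t_0) + 2f(t_1) + ... + 2f(t_{4}) + f(t_5)].
Sum = 1.52.

1.52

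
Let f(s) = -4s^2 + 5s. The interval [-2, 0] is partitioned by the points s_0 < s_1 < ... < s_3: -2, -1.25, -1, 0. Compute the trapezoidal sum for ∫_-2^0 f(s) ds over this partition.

-21.625

Subinterval widths: 0.75, 0.25, 1.
f(-2) = -26, f(-1.25) = -12.5, f(-1) = -9, f(0) = 0.
On each subinterval the trapezoid contributes (Δs_i/2)·[f(s_{i-1}) + f(s_i)].
Sum = -21.625.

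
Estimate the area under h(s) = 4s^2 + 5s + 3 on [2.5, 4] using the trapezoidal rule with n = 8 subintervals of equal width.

93.41015625

Δs = (4 − 2.5)/8 = 0.1875.
h(2.5) = 40.5, h(2.6875) = 45.328125, h(2.875) = 50.4375, h(3.0625) = 55.828125, h(3.25) = 61.5, h(3.4375) = 67.453125, h(3.625) = 73.6875, h(3.8125) = 80.203125, h(4) = 87.
T_8 = (Δs/2)·[h(s_0) + 2h(s_1) + ... + 2h(s_{7}) + h(s_8)].
Sum = 93.41015625.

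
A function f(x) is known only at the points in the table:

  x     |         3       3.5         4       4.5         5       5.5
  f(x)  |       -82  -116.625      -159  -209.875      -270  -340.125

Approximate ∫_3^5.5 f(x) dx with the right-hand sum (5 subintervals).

Δx = 0.5.
Sum = 0.5·[(-116.625) + (-159) + (-209.875) + (-270) + (-340.125)] = -547.8125.

-547.8125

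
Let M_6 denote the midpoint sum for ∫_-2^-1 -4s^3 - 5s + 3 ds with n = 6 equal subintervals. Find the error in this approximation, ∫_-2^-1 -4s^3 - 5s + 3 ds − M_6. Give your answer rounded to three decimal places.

Exact integral: ∫_-2^-1 f(s) ds = 25.5.
M_6 ≈ 25.45833.
Error ≈ 25.5 − 25.45833 ≈ 0.042.

0.042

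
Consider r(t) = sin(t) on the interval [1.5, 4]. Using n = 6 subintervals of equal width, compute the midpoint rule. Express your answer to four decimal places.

Δt = (4 − 1.5)/6 = 5/12.
Midpoints: 41/24, 2.125, 61/24, 71/24, 3.375, 91/24.
r(41/24) ≈ 0.9906, r(2.125) ≈ 0.8503, r(61/24) ≈ 0.5646, r(71/24) ≈ 0.1822, r(3.375) ≈ -0.2313, r(91/24) ≈ -0.6052.
Sum = Δt · [r(41/24) + r(2.125) + r(61/24) + ...].
Sum ≈ 0.7296.

0.7296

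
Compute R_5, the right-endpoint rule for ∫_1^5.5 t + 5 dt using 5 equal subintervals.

Δt = (5.5 − 1)/5 = 0.9.
Right endpoints: 1.9, 2.8, 3.7, 4.6, 5.5.
f(1.9) = 6.9, f(2.8) = 7.8, f(3.7) = 8.7, f(4.6) = 9.6, f(5.5) = 10.5.
Sum = Δt · [f(1.9) + f(2.8) + f(3.7) + f(4.6) + f(5.5)].
Sum = 39.15.

39.15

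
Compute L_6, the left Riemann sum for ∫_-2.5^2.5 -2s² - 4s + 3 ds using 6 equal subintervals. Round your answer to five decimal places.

Δs = (2.5 − (-2.5))/6 = 5/6.
Left endpoints: -2.5, -5/3, -5/6, 0, 5/6, 5/3.
f(-2.5) = 0.5, f(-5/3) = 37/9, f(-5/6) = 89/18, f(0) = 3, f(5/6) = -31/18, f(5/3) = -83/9.
Sum = Δs · [f(-2.5) + f(-5/3) + f(-5/6) + ...].
Sum ≈ 1.34259.

1.34259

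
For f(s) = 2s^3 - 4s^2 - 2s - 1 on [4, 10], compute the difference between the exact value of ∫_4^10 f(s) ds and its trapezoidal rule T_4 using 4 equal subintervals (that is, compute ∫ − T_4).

-85.5

Exact integral: ∫_4^10 f(s) ds = 3534.
T_4 = 3619.5.
Error = 3534 − 3619.5 = -85.5.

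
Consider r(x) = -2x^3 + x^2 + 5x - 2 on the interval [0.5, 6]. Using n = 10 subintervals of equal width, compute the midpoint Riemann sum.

Δx = (6 − 0.5)/10 = 0.55.
Midpoints: 0.775, 1.325, 1.875, 2.425, 2.975, 3.525, 4.075, 4.625, 5.175, 5.725.
r(0.775) = 1.54465625, r(1.325) = 1.72821875, r(1.875) = -2.29296875, r(2.425) = -12.51540625, r(2.975) = -30.93559375, r(3.525) = -59.55003125, r(4.075) = -100.35521875, r(4.625) = -155.34765625, r(5.175) = -226.52384375, r(5.725) = -315.88028125.
Sum = Δx · [r(0.775) + r(1.325) + r(1.875) + ...].
Sum = -495.07046875.

-495.07046875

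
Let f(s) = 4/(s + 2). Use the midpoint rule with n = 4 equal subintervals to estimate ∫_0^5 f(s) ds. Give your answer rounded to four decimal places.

Δs = (5 − 0)/4 = 1.25.
Midpoints: 0.625, 1.875, 3.125, 4.375.
f(0.625) = 32/21, f(1.875) = 32/31, f(3.125) = 32/41, f(4.375) = 32/51.
Sum = Δs · [f(0.625) + f(1.875) + f(3.125) + f(4.375)].
Sum ≈ 4.9550.

4.9550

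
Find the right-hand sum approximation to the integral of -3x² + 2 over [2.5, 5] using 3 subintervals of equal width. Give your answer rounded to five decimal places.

-128.68056

Δx = (5 − 2.5)/3 = 5/6.
Right endpoints: 10/3, 25/6, 5.
f(10/3) = -94/3, f(25/6) = -601/12, f(5) = -73.
Sum = Δx · [f(10/3) + f(25/6) + f(5)].
Sum ≈ -128.68056.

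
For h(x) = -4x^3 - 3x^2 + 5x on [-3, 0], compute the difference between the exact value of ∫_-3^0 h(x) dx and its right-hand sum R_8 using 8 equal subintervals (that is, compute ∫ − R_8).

Exact integral: ∫_-3^0 h(x) dx = 31.5.
R_8 = 20.1796875.
Error = 31.5 − 20.1796875 = 11.3203125.

11.3203125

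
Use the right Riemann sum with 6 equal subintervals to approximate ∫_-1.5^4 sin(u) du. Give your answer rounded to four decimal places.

Δu = (4 − (-1.5))/6 = 11/12.
Right endpoints: -7/12, 1/3, 1.25, 13/6, 37/12, 4.
f(-7/12) ≈ -0.5508, f(1/3) ≈ 0.3272, f(1.25) ≈ 0.9490, f(13/6) ≈ 0.8277, f(37/12) ≈ 0.0582, f(4) ≈ -0.7568.
Sum = Δu · [f(-7/12) + f(1/3) + f(1.25) + ...].
Sum ≈ 0.7832.

0.7832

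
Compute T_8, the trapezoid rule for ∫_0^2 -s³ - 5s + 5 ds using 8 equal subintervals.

Δs = (2 − 0)/8 = 0.25.
f(0) = 5, f(0.25) = 3.734375, f(0.5) = 2.375, f(0.75) = 0.828125, f(1) = -1, f(1.25) = -3.203125, f(1.5) = -5.875, f(1.75) = -9.109375, f(2) = -13.
T_8 = (Δs/2)·[f(s_0) + 2f(s_1) + ... + 2f(s_{7}) + f(s_8)].
Sum = -4.0625.

-4.0625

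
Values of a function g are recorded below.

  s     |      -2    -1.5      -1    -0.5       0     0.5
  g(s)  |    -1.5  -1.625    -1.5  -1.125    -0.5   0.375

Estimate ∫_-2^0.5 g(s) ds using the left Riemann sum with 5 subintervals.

-3.125

Δs = 0.5.
Sum = 0.5·[(-1.5) + (-1.625) + (-1.5) + (-1.125) + (-0.5)] = -3.125.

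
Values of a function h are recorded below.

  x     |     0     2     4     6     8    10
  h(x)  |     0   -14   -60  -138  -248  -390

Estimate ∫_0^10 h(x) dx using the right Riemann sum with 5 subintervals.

-1700

Δx = 2.
Sum = 2·[(-14) + (-60) + (-138) + (-248) + (-390)] = -1700.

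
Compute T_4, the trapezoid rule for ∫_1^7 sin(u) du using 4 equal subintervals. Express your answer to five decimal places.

-0.17196

Δu = (7 − 1)/4 = 1.5.
f(1) ≈ 0.84147, f(2.5) ≈ 0.59847, f(4) ≈ -0.75680, f(5.5) ≈ -0.70554, f(7) ≈ 0.65699.
T_4 = (Δu/2)·[f(u_0) + 2f(u_1) + 2f(u_2) + 2f(u_3) + f(u_4)].
Sum ≈ -0.17196.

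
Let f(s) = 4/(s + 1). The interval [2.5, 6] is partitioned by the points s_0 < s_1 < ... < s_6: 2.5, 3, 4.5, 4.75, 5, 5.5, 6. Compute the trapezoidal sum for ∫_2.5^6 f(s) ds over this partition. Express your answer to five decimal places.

2.79654

Subinterval widths: 0.5, 1.5, 0.25, 0.25, 0.5, 0.5.
f(2.5) = 8/7, f(3) = 1, f(4.5) = 8/11, f(4.75) = 16/23, f(5) = 2/3, f(5.5) = 8/13, f(6) = 4/7.
On each subinterval the trapezoid contributes (Δs_i/2)·[f(s_{i-1}) + f(s_i)].
Sum ≈ 2.79654.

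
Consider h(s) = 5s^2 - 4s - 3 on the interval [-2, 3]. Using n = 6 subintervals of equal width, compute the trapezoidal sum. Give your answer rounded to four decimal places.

36.2269

Δs = (3 − (-2))/6 = 5/6.
h(-2) = 25, h(-7/6) = 305/36, h(-1/3) = -10/9, h(0.5) = -3.75, h(4/3) = 5/9, h(13/6) = 425/36, h(3) = 30.
T_6 = (Δs/2)·[h(s_0) + 2h(s_1) + ... + 2h(s_{5}) + h(s_6)].
Sum ≈ 36.2269.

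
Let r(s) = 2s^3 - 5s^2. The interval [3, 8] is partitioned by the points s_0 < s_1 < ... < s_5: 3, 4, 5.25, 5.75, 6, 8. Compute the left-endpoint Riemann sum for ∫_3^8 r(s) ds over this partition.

702.5234375

Subinterval widths: 1, 1.25, 0.5, 0.25, 2.
Left endpoints: 3, 4, 5.25, 5.75, 6.
r(3) = 9, r(4) = 48, r(5.25) = 151.59375, r(5.75) = 214.90625, r(6) = 252.
Sum = Σ Δs_i · r(s_i).
Sum = 702.5234375.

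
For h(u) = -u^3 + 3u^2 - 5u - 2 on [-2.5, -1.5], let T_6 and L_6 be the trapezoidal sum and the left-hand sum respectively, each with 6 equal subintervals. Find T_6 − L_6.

-2.4375

T_6 ≈ 28.79167.
L_6 ≈ 31.22917.
T_6 − L_6 = -2.4375.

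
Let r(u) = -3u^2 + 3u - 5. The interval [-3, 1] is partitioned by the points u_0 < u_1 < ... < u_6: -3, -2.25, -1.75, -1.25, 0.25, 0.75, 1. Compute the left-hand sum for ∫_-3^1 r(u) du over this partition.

Subinterval widths: 0.75, 0.5, 0.5, 1.5, 0.5, 0.25.
Left endpoints: -3, -2.25, -1.75, -1.25, 0.25, 0.75.
r(-3) = -41, r(-2.25) = -26.9375, r(-1.75) = -19.4375, r(-1.25) = -13.4375, r(0.25) = -4.4375, r(0.75) = -4.4375.
Sum = Σ Δu_i · r(u_i).
Sum = -77.421875.

-77.421875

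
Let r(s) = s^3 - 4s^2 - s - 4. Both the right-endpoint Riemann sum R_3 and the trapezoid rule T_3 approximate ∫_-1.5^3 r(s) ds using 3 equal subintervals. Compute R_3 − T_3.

-0.84375

R_3 = -46.6875.
T_3 = -45.84375.
R_3 − T_3 = -0.84375.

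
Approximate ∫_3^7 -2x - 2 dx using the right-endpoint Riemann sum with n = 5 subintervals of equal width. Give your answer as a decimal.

Δx = (7 − 3)/5 = 0.8.
Right endpoints: 3.8, 4.6, 5.4, 6.2, 7.
f(3.8) = -9.6, f(4.6) = -11.2, f(5.4) = -12.8, f(6.2) = -14.4, f(7) = -16.
Sum = Δx · [f(3.8) + f(4.6) + f(5.4) + f(6.2) + f(7)].
Sum = -51.2.

-51.2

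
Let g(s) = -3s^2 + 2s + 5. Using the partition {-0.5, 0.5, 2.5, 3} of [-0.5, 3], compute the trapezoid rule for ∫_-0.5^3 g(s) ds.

-5.4375

Subinterval widths: 1, 2, 0.5.
g(-0.5) = 3.25, g(0.5) = 5.25, g(2.5) = -8.75, g(3) = -16.
On each subinterval the trapezoid contributes (Δs_i/2)·[g(s_{i-1}) + g(s_i)].
Sum = -5.4375.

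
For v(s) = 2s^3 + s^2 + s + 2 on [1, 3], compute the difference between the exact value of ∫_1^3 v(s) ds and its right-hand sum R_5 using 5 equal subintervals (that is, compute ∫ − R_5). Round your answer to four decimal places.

-13.0933

Exact integral: ∫_1^3 v(s) ds ≈ 56.666667.
R_5 = 69.76.
Error ≈ 56.666667 − 69.76 ≈ -13.0933.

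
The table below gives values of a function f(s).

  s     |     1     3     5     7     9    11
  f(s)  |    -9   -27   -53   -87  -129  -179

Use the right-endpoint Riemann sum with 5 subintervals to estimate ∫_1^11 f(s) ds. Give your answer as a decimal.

-950

Δs = 2.
Sum = 2·[(-27) + (-53) + (-87) + (-129) + (-179)] = -950.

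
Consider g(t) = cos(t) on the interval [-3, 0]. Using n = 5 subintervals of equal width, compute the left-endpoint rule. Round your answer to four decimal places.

Δt = (0 − (-3))/5 = 0.6.
Left endpoints: -3, -2.4, -1.8, -1.2, -0.6.
g(-3) ≈ -0.9900, g(-2.4) ≈ -0.7374, g(-1.8) ≈ -0.2272, g(-1.2) ≈ 0.3624, g(-0.6) ≈ 0.8253.
Sum = Δt · [g(-3) + g(-2.4) + g(-1.8) + g(-1.2) + g(-0.6)].
Sum ≈ -0.4601.

-0.4601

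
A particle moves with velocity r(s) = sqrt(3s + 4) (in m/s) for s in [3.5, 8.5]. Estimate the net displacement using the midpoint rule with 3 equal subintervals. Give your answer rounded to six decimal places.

Δs = (8.5 − 3.5)/3 = 5/3.
Midpoints: 13/3, 6, 23/3.
r(13/3) ≈ 4.123106, r(6) ≈ 4.690416, r(23/3) ≈ 5.196152.
Sum = Δs · [r(13/3) + r(6) + r(23/3)].
Sum ≈ 23.349456.

23.349456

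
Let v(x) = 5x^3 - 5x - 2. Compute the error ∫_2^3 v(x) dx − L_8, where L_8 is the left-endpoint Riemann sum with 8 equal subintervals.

Exact integral: ∫_2^3 v(x) dx = 66.75.
L_8 = 61.22265625.
Error = 66.75 − 61.22265625 = 5.52734375.

5.52734375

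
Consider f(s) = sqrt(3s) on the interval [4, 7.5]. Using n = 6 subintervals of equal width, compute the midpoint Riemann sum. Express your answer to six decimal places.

14.481132

Δs = (7.5 − 4)/6 = 7/12.
Midpoints: 103/24, 4.875, 131/24, 145/24, 6.625, 173/24.
f(103/24) ≈ 3.588175, f(4.875) ≈ 3.824265, f(131/24) ≈ 4.046604, f(145/24) ≈ 4.257347, f(6.625) ≈ 4.458139, f(173/24) ≈ 4.650269.
Sum = Δs · [f(103/24) + f(4.875) + f(131/24) + ...].
Sum ≈ 14.481132.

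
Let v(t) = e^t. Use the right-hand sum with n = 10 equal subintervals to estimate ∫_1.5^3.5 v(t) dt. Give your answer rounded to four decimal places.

31.5925

Δt = (3.5 − 1.5)/10 = 0.2.
Right endpoints: 1.7, 1.9, 2.1, 2.3, 2.5, 2.7, 2.9, 3.1, 3.3, 3.5.
v(1.7) ≈ 5.4739, v(1.9) ≈ 6.6859, v(2.1) ≈ 8.1662, v(2.3) ≈ 9.9742, v(2.5) ≈ 12.1825, v(2.7) ≈ 14.8797, v(2.9) ≈ 18.1741, v(3.1) ≈ 22.1980, v(3.3) ≈ 27.1126, v(3.5) ≈ 33.1155.
Sum = Δt · [v(1.7) + v(1.9) + v(2.1) + ...].
Sum ≈ 31.5925.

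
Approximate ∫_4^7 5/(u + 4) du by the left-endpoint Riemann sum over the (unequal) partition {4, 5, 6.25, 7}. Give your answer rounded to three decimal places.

1.685

Subinterval widths: 1, 1.25, 0.75.
Left endpoints: 4, 5, 6.25.
f(4) = 0.625, f(5) = 5/9, f(6.25) = 20/41.
Sum = Σ Δu_i · f(u_i).
Sum ≈ 1.685.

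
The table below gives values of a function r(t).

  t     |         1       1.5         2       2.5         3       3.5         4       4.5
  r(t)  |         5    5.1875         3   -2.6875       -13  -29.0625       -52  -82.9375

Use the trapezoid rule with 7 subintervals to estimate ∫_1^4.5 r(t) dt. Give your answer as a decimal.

Δt = 0.5.
T_7 = (0.5/2)·[5 + 2·5.1875 + 2·3 + 2·(-2.6875) + 2·(-13) + 2·(-29.0625) + 2·(-52) + (-82.9375)] = -63.765625.

-63.765625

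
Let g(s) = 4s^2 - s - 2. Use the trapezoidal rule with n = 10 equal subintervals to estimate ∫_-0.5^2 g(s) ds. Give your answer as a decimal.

4.0625

Δs = (2 − (-0.5))/10 = 0.25.
g(-0.5) = -0.5, g(-0.25) = -1.5, g(0) = -2, g(0.25) = -2, g(0.5) = -1.5, g(0.75) = -0.5, g(1) = 1, g(1.25) = 3, g(1.5) = 5.5, g(1.75) = 8.5, g(2) = 12.
T_10 = (Δs/2)·[g(s_0) + 2g(s_1) + ... + 2g(s_{9}) + g(s_10)].
Sum = 4.0625.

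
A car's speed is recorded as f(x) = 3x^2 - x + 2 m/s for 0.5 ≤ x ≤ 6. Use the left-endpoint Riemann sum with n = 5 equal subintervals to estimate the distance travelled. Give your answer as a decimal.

156.365

Δx = (6 − 0.5)/5 = 1.1.
Left endpoints: 0.5, 1.6, 2.7, 3.8, 4.9.
f(0.5) = 2.25, f(1.6) = 8.08, f(2.7) = 21.17, f(3.8) = 41.52, f(4.9) = 69.13.
Sum = Δx · [f(0.5) + f(1.6) + f(2.7) + f(3.8) + f(4.9)].
Sum = 156.365.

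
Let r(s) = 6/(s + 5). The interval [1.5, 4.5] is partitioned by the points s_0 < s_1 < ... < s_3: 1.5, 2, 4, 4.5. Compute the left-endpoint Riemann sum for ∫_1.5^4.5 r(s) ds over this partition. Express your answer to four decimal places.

Subinterval widths: 0.5, 2, 0.5.
Left endpoints: 1.5, 2, 4.
r(1.5) = 12/13, r(2) = 6/7, r(4) = 2/3.
Sum = Σ Δs_i · r(s_i).
Sum ≈ 2.5092.

2.5092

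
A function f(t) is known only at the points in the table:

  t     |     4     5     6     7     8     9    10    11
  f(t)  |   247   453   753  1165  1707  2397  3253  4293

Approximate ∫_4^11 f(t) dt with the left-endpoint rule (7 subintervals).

9975

Δt = 1.
Sum = 1·[247 + 453 + 753 + 1165 + 1707 + 2397 + 3253] = 9975.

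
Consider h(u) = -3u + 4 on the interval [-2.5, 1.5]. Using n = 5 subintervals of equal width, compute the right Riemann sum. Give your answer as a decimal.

Δu = (1.5 − (-2.5))/5 = 0.8.
Right endpoints: -1.7, -0.9, -0.1, 0.7, 1.5.
h(-1.7) = 9.1, h(-0.9) = 6.7, h(-0.1) = 4.3, h(0.7) = 1.9, h(1.5) = -0.5.
Sum = Δu · [h(-1.7) + h(-0.9) + h(-0.1) + h(0.7) + h(1.5)].
Sum = 17.2.

17.2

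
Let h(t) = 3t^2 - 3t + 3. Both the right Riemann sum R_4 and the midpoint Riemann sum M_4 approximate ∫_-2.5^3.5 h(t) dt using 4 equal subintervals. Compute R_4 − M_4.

R_4 = 74.25.
M_4 = 64.125.
R_4 − M_4 = 10.125.

10.125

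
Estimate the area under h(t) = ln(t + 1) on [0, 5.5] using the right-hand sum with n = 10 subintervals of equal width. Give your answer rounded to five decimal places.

7.16036

Δt = (5.5 − 0)/10 = 0.55.
Right endpoints: 0.55, 1.1, 1.65, 2.2, 2.75, 3.3, 3.85, 4.4, 4.95, 5.5.
h(0.55) ≈ 0.43825, h(1.1) ≈ 0.74194, h(1.65) ≈ 0.97456, h(2.2) ≈ 1.16315, h(2.75) ≈ 1.32176, h(3.3) ≈ 1.45862, h(3.85) ≈ 1.57898, h(4.4) ≈ 1.68640, h(4.95) ≈ 1.78339, h(5.5) ≈ 1.87180.
Sum = Δt · [h(0.55) + h(1.1) + h(1.65) + ...].
Sum ≈ 7.16036.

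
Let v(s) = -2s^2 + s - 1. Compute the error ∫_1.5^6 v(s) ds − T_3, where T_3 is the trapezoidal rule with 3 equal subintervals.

3.375

Exact integral: ∫_1.5^6 v(s) ds = -129.375.
T_3 = -132.75.
Error = -129.375 − (-132.75) = 3.375.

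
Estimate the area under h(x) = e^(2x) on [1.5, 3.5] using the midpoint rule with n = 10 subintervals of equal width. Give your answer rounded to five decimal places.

Δx = (3.5 − 1.5)/10 = 0.2.
Midpoints: 1.6, 1.8, 2, 2.2, 2.4, 2.6, 2.8, 3, 3.2, 3.4.
h(1.6) ≈ 24.53253, h(1.8) ≈ 36.59823, h(2) ≈ 54.59815, h(2.2) ≈ 81.45087, h(2.4) ≈ 121.51042, h(2.6) ≈ 181.27224, h(2.8) ≈ 270.42641, h(3) ≈ 403.42879, h(3.2) ≈ 601.84504, h(3.4) ≈ 897.84729.
Sum = Δx · [h(1.6) + h(1.8) + h(2) + ...].
Sum ≈ 534.70199.

534.70199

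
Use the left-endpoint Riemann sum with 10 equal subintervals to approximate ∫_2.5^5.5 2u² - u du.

Δu = (5.5 − 2.5)/10 = 0.3.
Left endpoints: 2.5, 2.8, 3.1, 3.4, 3.7, 4, 4.3, 4.6, 4.9, 5.2.
f(2.5) = 10, f(2.8) = 12.88, f(3.1) = 16.12, f(3.4) = 19.72, f(3.7) = 23.68, f(4) = 28, f(4.3) = 32.68, f(4.6) = 37.72, f(4.9) = 43.12, f(5.2) = 48.88.
Sum = Δu · [f(2.5) + f(2.8) + f(3.1) + ...].
Sum = 81.84.

81.84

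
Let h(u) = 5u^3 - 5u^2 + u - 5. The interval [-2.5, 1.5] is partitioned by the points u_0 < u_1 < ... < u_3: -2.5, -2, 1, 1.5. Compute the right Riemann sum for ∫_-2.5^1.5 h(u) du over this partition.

Subinterval widths: 0.5, 3, 0.5.
Right endpoints: -2, 1, 1.5.
h(-2) = -67, h(1) = -4, h(1.5) = 2.125.
Sum = Σ Δu_i · h(u_i).
Sum = -44.4375.

-44.4375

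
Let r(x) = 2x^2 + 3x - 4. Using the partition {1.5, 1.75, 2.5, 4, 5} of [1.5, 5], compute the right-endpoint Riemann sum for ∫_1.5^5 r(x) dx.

Subinterval widths: 0.25, 0.75, 1.5, 1.
Right endpoints: 1.75, 2.5, 4, 5.
r(1.75) = 7.375, r(2.5) = 16, r(4) = 40, r(5) = 61.
Sum = Σ Δx_i · r(x_i).
Sum = 134.84375.

134.84375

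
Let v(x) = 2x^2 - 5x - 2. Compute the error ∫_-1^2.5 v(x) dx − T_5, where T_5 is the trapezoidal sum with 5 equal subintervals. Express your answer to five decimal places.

-0.57167

Exact integral: ∫_-1^2.5 v(x) dx ≈ -9.0416667.
T_5 = -8.47.
Error ≈ -9.0416667 − (-8.47) ≈ -0.57167.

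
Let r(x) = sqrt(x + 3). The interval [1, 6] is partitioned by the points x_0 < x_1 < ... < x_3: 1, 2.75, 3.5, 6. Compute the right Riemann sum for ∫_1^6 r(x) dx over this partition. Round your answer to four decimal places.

Subinterval widths: 1.75, 0.75, 2.5.
Right endpoints: 2.75, 3.5, 6.
r(2.75) ≈ 2.3979, r(3.5) ≈ 2.5495, r(6) ≈ 3.0000.
Sum = Σ Δx_i · r(x_i).
Sum ≈ 13.6085.

13.6085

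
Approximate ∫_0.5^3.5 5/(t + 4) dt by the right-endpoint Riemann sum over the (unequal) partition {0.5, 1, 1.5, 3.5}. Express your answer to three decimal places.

Subinterval widths: 0.5, 0.5, 2.
Right endpoints: 1, 1.5, 3.5.
f(1) = 1, f(1.5) = 10/11, f(3.5) = 2/3.
Sum = Σ Δt_i · f(t_i).
Sum ≈ 2.288.

2.288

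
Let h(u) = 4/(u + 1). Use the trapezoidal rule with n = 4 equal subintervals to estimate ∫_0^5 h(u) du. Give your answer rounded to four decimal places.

Δu = (5 − 0)/4 = 1.25.
h(0) = 4, h(1.25) = 16/9, h(2.5) = 8/7, h(3.75) = 16/19, h(5) = 2/3.
T_4 = (Δu/2)·[h(u_0) + 2h(u_1) + 2h(u_2) + 2h(u_3) + h(u_4)].
Sum ≈ 7.6201.

7.6201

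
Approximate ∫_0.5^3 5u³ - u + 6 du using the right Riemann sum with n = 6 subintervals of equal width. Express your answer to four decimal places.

Δu = (3 − 0.5)/6 = 5/12.
Right endpoints: 11/12, 4/3, 1.75, 13/6, 31/12, 3.
f(11/12) = 15439/1728, f(4/3) = 446/27, f(1.75) = 31.046875, f(13/6) = 11813/216, f(31/12) = 154859/1728, f(3) = 138.
Sum = Δu · [f(11/12) + f(4/3) + f(1.75) + ...].
Sum ≈ 141.1697.

141.1697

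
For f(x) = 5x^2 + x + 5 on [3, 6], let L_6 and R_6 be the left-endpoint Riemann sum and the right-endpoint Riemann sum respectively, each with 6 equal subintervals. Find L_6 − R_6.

-69

L_6 = 309.625.
R_6 = 378.625.
L_6 − R_6 = -69.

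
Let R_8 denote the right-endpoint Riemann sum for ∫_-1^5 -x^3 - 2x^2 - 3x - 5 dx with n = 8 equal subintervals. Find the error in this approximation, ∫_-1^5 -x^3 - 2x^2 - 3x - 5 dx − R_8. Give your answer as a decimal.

76.5

Exact integral: ∫_-1^5 f(x) dx = -306.
R_8 = -382.5.
Error = -306 − (-382.5) = 76.5.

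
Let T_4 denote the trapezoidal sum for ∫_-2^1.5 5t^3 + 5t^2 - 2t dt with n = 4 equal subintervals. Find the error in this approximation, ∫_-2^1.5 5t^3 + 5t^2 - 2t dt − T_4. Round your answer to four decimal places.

Exact integral: ∫_-2^1.5 f(t) dt ≈ 7.036458.
T_4 ≈ 7.594727.
Error ≈ 7.036458 − 7.594727 ≈ -0.5583.

-0.5583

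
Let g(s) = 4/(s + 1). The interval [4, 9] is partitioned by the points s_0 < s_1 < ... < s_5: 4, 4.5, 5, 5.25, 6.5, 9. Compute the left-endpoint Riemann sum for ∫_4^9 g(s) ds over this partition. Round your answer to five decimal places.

Subinterval widths: 0.5, 0.5, 0.25, 1.25, 2.5.
Left endpoints: 4, 4.5, 5, 5.25, 6.5.
g(4) = 0.8, g(4.5) = 8/11, g(5) = 2/3, g(5.25) = 0.64, g(6.5) = 8/15.
Sum = Σ Δs_i · g(s_i).
Sum ≈ 3.06364.

3.06364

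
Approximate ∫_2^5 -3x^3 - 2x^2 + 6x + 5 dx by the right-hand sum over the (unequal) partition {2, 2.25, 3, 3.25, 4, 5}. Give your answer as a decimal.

-624.6015625

Subinterval widths: 0.25, 0.75, 0.25, 0.75, 1.
Right endpoints: 2.25, 3, 3.25, 4, 5.
f(2.25) = -25.796875, f(3) = -76, f(3.25) = -99.609375, f(4) = -195, f(5) = -390.
Sum = Σ Δx_i · f(x_i).
Sum = -624.6015625.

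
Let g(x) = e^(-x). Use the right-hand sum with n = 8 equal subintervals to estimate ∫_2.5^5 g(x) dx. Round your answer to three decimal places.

0.064

Δx = (5 − 2.5)/8 = 0.3125.
Right endpoints: 2.8125, 3.125, 3.4375, 3.75, 4.0625, 4.375, 4.6875, 5.
g(2.8125) ≈ 0.060, g(3.125) ≈ 0.044, g(3.4375) ≈ 0.032, g(3.75) ≈ 0.024, g(4.0625) ≈ 0.017, g(4.375) ≈ 0.013, g(4.6875) ≈ 0.009, g(5) ≈ 0.007.
Sum = Δx · [g(2.8125) + g(3.125) + g(3.4375) + ...].
Sum ≈ 0.064.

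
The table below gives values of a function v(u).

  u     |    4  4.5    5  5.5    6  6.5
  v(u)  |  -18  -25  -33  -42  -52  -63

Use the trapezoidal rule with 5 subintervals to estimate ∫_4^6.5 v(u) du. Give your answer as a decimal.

Δu = 0.5.
T_5 = (0.5/2)·[(-18) + 2·(-25) + 2·(-33) + 2·(-42) + 2·(-52) + (-63)] = -96.25.

-96.25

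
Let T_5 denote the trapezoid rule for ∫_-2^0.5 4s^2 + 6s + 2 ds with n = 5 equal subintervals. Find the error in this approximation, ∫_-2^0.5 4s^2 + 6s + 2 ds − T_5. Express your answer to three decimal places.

-0.417

Exact integral: ∫_-2^0.5 f(s) ds ≈ 4.58333.
T_5 = 5.
Error ≈ 4.58333 − 5 ≈ -0.417.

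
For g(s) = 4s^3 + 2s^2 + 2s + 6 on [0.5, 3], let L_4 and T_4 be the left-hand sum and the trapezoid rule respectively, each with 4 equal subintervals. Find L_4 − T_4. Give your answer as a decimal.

L_4 = 85.72265625.
T_4 = 126.34765625.
L_4 − T_4 = -40.625.

-40.625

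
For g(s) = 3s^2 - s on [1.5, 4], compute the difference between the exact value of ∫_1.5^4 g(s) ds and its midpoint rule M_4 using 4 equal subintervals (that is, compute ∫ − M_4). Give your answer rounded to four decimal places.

0.2441

Exact integral: ∫_1.5^4 g(s) ds = 53.75.
M_4 ≈ 53.505859.
Error ≈ 53.75 − 53.505859 ≈ 0.2441.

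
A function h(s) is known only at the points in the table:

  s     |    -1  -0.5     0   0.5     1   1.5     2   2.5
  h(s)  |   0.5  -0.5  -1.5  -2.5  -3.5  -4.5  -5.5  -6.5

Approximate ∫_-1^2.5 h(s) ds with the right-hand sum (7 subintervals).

-12.25

Δs = 0.5.
Sum = 0.5·[(-0.5) + (-1.5) + (-2.5) + (-3.5) + (-4.5) + (-5.5) + (-6.5)] = -12.25.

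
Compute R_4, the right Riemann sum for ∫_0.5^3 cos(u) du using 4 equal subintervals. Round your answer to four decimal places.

-0.9108

Δu = (3 − 0.5)/4 = 0.625.
Right endpoints: 1.125, 1.75, 2.375, 3.
f(1.125) ≈ 0.4312, f(1.75) ≈ -0.1782, f(2.375) ≈ -0.7203, f(3) ≈ -0.9900.
Sum = Δu · [f(1.125) + f(1.75) + f(2.375) + f(3)].
Sum ≈ -0.9108.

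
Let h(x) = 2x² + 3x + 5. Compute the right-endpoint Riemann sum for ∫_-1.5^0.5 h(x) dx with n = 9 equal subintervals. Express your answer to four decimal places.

Δx = (0.5 − (-1.5))/9 = 2/9.
Right endpoints: -23/18, -19/18, -5/6, -11/18, -7/18, -1/6, 1/18, 5/18, 0.5.
h(-23/18) = 359/81, h(-19/18) = 329/81, h(-5/6) = 35/9, h(-11/18) = 317/81, h(-7/18) = 335/81, h(-1/6) = 41/9, h(1/18) = 419/81, h(5/18) = 485/81, h(0.5) = 7.
Sum = Δx · [h(-23/18) + h(-19/18) + h(-5/6) + ...].
Sum ≈ 9.5885.

9.5885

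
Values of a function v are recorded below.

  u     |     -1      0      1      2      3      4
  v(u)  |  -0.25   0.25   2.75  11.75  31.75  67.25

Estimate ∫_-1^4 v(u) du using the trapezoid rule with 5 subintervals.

80

Δu = 1.
T_5 = (1/2)·[(-0.25) + 2·0.25 + 2·2.75 + 2·11.75 + 2·31.75 + 67.25] = 80.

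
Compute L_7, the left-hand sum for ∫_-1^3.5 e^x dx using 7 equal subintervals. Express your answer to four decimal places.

Δx = (3.5 − (-1))/7 = 9/14.
Left endpoints: -1, -5/14, 2/7, 13/14, 11/7, 31/14, 20/7.
f(-1) ≈ 0.3679, f(-5/14) ≈ 0.6997, f(2/7) ≈ 1.3307, f(13/14) ≈ 2.5309, f(11/7) ≈ 4.8135, f(31/14) ≈ 9.1549, f(20/7) ≈ 17.4117.
Sum = Δx · [f(-1) + f(-5/14) + f(2/7) + ...].
Sum ≈ 23.3417.

23.3417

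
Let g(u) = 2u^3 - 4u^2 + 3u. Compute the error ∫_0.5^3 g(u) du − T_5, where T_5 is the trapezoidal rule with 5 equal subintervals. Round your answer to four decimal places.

Exact integral: ∫_0.5^3 g(u) du ≈ 17.760417.
T_5 = 18.4375.
Error ≈ 17.760417 − 18.4375 ≈ -0.6771.

-0.6771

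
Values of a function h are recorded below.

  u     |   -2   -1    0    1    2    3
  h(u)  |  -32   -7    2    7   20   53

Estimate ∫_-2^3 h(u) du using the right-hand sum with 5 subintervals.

Δu = 1.
Sum = 1·[(-7) + 2 + 7 + 20 + 53] = 75.

75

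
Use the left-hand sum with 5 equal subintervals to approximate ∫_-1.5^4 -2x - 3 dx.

-24.2

Δx = (4 − (-1.5))/5 = 1.1.
Left endpoints: -1.5, -0.4, 0.7, 1.8, 2.9.
f(-1.5) = 0, f(-0.4) = -2.2, f(0.7) = -4.4, f(1.8) = -6.6, f(2.9) = -8.8.
Sum = Δx · [f(-1.5) + f(-0.4) + f(0.7) + f(1.8) + f(2.9)].
Sum = -24.2.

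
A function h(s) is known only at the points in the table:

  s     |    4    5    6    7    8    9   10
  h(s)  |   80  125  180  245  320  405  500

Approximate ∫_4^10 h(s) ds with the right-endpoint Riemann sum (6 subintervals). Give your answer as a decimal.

Δs = 1.
Sum = 1·[125 + 180 + 245 + 320 + 405 + 500] = 1775.

1775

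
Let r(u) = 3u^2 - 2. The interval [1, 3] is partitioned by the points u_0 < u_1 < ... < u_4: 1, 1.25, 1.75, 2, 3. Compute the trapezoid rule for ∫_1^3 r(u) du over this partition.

22.578125

Subinterval widths: 0.25, 0.5, 0.25, 1.
r(1) = 1, r(1.25) = 2.6875, r(1.75) = 7.1875, r(2) = 10, r(3) = 25.
On each subinterval the trapezoid contributes (Δu_i/2)·[r(u_{i-1}) + r(u_i)].
Sum = 22.578125.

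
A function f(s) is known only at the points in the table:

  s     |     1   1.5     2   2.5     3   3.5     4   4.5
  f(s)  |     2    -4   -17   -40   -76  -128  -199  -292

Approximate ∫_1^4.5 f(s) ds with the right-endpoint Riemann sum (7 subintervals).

Δs = 0.5.
Sum = 0.5·[(-4) + (-17) + (-40) + (-76) + (-128) + (-199) + (-292)] = -378.

-378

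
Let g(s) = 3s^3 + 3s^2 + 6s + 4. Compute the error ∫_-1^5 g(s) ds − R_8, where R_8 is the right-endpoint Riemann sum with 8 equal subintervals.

Exact integral: ∫_-1^5 g(s) ds = 690.
R_8 = 884.0625.
Error = 690 − 884.0625 = -194.0625.

-194.0625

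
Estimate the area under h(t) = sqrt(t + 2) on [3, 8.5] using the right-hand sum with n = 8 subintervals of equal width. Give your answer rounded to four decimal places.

Δt = (8.5 − 3)/8 = 0.6875.
Right endpoints: 3.6875, 4.375, 5.0625, 5.75, 6.4375, 7.125, 7.8125, 8.5.
h(3.6875) ≈ 2.3848, h(4.375) ≈ 2.5249, h(5.0625) ≈ 2.6575, h(5.75) ≈ 2.7839, h(6.4375) ≈ 2.9047, h(7.125) ≈ 3.0208, h(7.8125) ≈ 3.1325, h(8.5) ≈ 3.2404.
Sum = Δt · [h(3.6875) + h(4.375) + h(5.0625) + ...].
Sum ≈ 15.5715.

15.5715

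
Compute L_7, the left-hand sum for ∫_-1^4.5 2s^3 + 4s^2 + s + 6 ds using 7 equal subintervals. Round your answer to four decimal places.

Δs = (4.5 − (-1))/7 = 11/14.
Left endpoints: -1, -3/14, 4/7, 19/14, 15/7, 41/14, 26/7.
f(-1) = 7, f(-3/14) = 8163/1372, f(4/7) = 2830/343, f(19/14) = 27061/1372, f(15/7) = 15843/343, f(41/14) = 128239/1372, f(26/7) = 57412/343.
Sum = Δs · [f(-1) + f(-3/14) + f(4/7) + ...].
Sum ≈ 273.4005.

273.4005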